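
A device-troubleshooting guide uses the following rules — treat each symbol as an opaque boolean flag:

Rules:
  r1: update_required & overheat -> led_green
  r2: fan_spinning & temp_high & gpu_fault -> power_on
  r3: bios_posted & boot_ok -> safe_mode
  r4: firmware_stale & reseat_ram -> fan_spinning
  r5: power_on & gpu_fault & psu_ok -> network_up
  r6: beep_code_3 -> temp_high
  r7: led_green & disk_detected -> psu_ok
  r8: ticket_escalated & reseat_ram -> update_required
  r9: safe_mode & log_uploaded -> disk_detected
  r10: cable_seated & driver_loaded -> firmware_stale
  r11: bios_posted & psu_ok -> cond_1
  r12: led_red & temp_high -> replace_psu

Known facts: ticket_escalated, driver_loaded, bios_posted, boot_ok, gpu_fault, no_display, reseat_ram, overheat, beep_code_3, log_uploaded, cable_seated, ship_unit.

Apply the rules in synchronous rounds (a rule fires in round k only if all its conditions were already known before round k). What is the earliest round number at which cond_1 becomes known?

4

Round 1 fires r3, r6, r8, r10, giving safe_mode, temp_high, update_required, firmware_stale.
Round 2 fires r1, r4, r9, giving led_green, fan_spinning, disk_detected.
Round 3 fires r2, r7, giving power_on, psu_ok.
Round 4 fires r5, r11, giving network_up, cond_1.
cond_1 first appears in round 4.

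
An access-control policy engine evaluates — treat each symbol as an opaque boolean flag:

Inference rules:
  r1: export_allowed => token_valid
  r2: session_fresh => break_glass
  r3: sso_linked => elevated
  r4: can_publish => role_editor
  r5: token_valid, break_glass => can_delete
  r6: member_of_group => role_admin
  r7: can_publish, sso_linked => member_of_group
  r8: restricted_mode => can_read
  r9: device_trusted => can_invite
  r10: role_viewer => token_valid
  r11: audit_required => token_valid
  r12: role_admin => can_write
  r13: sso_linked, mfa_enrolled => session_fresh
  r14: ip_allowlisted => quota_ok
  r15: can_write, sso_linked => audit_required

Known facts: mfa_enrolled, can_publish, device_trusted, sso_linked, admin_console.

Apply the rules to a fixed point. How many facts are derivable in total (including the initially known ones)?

16

[1] r3 [sso_linked => elevated]; r4 [can_publish => role_editor]; r7 [can_publish, sso_linked => member_of_group]; r9 [device_trusted => can_invite]; r13 [sso_linked, mfa_enrolled => session_fresh]. ⇒ new: elevated, role_editor, member_of_group, can_invite, session_fresh.
[2] r2 [session_fresh => break_glass]; r6 [member_of_group => role_admin]. ⇒ new: break_glass, role_admin.
[3] r12 [role_admin => can_write]. ⇒ new: can_write.
[4] r15 [can_write, sso_linked => audit_required]. ⇒ new: audit_required.
[5] r11 [audit_required => token_valid]. ⇒ new: token_valid.
[6] r5 [token_valid, break_glass => can_delete]. ⇒ new: can_delete.
Closure: {admin_console, audit_required, break_glass, can_delete, can_invite, can_publish, can_write, device_trusted, elevated, member_of_group, mfa_enrolled, role_admin, role_editor, session_fresh, sso_linked, token_valid} — 16 facts.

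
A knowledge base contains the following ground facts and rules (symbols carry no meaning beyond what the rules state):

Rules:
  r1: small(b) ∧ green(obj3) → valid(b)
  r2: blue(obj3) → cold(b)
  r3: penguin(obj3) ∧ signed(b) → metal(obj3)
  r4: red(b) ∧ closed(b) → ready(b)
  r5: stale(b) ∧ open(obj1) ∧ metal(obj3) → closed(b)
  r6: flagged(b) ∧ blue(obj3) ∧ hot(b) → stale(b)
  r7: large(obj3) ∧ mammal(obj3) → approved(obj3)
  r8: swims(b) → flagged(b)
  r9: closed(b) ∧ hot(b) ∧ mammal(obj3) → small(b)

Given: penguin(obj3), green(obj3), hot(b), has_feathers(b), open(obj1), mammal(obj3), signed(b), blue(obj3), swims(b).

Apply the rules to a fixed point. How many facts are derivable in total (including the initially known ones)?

Round 1 — r2, r3, r8, derive cold(b), metal(obj3), flagged(b).
Round 2 — r6, derive stale(b).
Round 3 — r5, derive closed(b).
Round 4 — r9, derive small(b).
Round 5 — r1, derive valid(b).
Closure: {blue(obj3), closed(b), cold(b), flagged(b), green(obj3), has_feathers(b), hot(b), mammal(obj3), metal(obj3), open(obj1), penguin(obj3), signed(b), small(b), stale(b), swims(b), valid(b)} — 16 facts.

16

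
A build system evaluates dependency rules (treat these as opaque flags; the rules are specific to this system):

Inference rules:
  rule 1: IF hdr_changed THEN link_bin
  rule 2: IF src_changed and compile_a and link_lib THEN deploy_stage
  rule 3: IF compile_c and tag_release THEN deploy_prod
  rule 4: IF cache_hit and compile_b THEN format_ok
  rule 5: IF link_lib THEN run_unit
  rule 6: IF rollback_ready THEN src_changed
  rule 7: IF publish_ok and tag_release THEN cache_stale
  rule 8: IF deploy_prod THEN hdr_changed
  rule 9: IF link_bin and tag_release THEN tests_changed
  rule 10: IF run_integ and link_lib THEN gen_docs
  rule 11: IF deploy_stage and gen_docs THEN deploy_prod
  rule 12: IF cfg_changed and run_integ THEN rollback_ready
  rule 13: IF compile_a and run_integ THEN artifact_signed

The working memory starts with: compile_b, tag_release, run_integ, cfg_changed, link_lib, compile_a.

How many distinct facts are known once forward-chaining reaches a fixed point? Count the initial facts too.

16

Round 1 fires rule 5, rule 10, rule 12, rule 13, giving run_unit, gen_docs, rollback_ready, artifact_signed.
Round 2 fires rule 6, giving src_changed.
Round 3 fires rule 2, giving deploy_stage.
Round 4 fires rule 11, giving deploy_prod.
Round 5 fires rule 8, giving hdr_changed.
Round 6 fires rule 1, giving link_bin.
Round 7 fires rule 9, giving tests_changed.
Closure: {artifact_signed, cfg_changed, compile_a, compile_b, deploy_prod, deploy_stage, gen_docs, hdr_changed, link_bin, link_lib, rollback_ready, run_integ, run_unit, src_changed, tag_release, tests_changed} — 16 facts.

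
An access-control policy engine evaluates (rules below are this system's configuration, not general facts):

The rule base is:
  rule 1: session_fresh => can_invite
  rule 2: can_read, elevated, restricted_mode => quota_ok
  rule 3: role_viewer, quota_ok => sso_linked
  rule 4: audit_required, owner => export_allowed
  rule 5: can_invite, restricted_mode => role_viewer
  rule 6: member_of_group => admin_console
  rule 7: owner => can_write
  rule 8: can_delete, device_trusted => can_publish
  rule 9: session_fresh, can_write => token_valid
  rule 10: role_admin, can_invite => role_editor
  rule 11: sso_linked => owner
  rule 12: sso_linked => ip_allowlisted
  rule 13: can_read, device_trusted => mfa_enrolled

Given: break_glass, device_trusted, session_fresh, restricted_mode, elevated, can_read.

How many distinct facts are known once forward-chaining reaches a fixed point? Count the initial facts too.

Round 1: rule 1 [session_fresh => can_invite]; rule 2 [can_read, elevated, restricted_mode => quota_ok]; rule 13 [can_read, device_trusted => mfa_enrolled]. Adds can_invite, quota_ok, mfa_enrolled.
Round 2: rule 5 [can_invite, restricted_mode => role_viewer]. Adds role_viewer.
Round 3: rule 3 [role_viewer, quota_ok => sso_linked]. Adds sso_linked.
Round 4: rule 11 [sso_linked => owner]; rule 12 [sso_linked => ip_allowlisted]. Adds owner, ip_allowlisted.
Round 5: rule 7 [owner => can_write]. Adds can_write.
Round 6: rule 9 [session_fresh, can_write => token_valid]. Adds token_valid.
Closure: {break_glass, can_invite, can_read, can_write, device_trusted, elevated, ip_allowlisted, mfa_enrolled, owner, quota_ok, restricted_mode, role_viewer, session_fresh, sso_linked, token_valid} — 15 facts.

15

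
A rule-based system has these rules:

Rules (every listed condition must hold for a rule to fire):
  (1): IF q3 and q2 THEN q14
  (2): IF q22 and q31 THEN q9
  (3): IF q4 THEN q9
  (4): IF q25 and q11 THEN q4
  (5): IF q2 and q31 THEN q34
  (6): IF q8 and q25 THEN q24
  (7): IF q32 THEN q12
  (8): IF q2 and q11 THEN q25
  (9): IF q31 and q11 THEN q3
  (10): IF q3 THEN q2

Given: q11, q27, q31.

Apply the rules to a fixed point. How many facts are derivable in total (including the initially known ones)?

10

Round 1: (9) [IF q31 and q11 THEN q3]. Adds q3.
Round 2: (10) [IF q3 THEN q2]. Adds q2.
Round 3: (1) [IF q3 and q2 THEN q14]; (5) [IF q2 and q31 THEN q34]; (8) [IF q2 and q11 THEN q25]. Adds q14, q34, q25.
Round 4: (4) [IF q25 and q11 THEN q4]. Adds q4.
Round 5: (3) [IF q4 THEN q9]. Adds q9.
Closure: {q11, q14, q2, q25, q27, q3, q31, q34, q4, q9} — 10 facts.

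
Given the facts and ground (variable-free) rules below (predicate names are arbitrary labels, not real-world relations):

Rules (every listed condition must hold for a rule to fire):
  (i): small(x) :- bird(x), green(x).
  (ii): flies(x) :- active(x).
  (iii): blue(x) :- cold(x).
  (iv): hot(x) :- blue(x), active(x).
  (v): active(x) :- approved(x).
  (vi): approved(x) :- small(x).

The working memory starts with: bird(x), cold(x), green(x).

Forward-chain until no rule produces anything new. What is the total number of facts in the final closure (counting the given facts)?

Round 1: (i) [small(x) :- bird(x), green(x).]; (iii) [blue(x) :- cold(x).]. Adds small(x), blue(x).
Round 2: (vi) [approved(x) :- small(x).]. Adds approved(x).
Round 3: (v) [active(x) :- approved(x).]. Adds active(x).
Round 4: (ii) [flies(x) :- active(x).]; (iv) [hot(x) :- blue(x), active(x).]. Adds flies(x), hot(x).
Closure: {active(x), approved(x), bird(x), blue(x), cold(x), flies(x), green(x), hot(x), small(x)} — 9 facts.

9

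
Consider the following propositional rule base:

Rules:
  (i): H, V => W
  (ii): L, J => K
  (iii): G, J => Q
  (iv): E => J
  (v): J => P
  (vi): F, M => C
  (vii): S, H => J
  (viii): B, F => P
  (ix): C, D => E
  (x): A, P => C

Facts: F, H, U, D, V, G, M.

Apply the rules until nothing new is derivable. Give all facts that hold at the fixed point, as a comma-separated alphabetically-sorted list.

C, D, E, F, G, H, J, M, P, Q, U, V, W

Round 1 — (i), (vi), derive W, C.
Round 2 — (ix), derive E.
Round 3 — (iv), derive J.
Round 4 — (iii), (v), derive Q, P.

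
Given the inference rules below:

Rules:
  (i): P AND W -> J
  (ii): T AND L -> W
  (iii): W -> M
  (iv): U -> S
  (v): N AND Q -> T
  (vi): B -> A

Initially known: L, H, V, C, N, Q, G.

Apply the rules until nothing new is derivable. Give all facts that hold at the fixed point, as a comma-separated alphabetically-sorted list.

C, G, H, L, M, N, Q, T, V, W

Round 1 fires (v), giving T.
Round 2 fires (ii), giving W.
Round 3 fires (iii), giving M.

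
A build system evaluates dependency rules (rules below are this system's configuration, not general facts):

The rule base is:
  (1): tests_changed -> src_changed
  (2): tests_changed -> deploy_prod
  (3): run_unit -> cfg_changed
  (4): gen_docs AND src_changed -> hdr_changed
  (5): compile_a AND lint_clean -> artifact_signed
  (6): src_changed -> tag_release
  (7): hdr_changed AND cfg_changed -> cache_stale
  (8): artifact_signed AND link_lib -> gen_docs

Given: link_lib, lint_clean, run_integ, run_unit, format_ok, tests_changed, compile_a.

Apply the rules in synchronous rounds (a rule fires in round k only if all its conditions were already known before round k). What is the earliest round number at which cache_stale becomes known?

4

Round 1 fires (1), (2), (3), (5), giving src_changed, deploy_prod, cfg_changed, artifact_signed.
Round 2 fires (6), (8), giving tag_release, gen_docs.
Round 3 fires (4), giving hdr_changed.
Round 4 fires (7), giving cache_stale.
cache_stale first appears in round 4.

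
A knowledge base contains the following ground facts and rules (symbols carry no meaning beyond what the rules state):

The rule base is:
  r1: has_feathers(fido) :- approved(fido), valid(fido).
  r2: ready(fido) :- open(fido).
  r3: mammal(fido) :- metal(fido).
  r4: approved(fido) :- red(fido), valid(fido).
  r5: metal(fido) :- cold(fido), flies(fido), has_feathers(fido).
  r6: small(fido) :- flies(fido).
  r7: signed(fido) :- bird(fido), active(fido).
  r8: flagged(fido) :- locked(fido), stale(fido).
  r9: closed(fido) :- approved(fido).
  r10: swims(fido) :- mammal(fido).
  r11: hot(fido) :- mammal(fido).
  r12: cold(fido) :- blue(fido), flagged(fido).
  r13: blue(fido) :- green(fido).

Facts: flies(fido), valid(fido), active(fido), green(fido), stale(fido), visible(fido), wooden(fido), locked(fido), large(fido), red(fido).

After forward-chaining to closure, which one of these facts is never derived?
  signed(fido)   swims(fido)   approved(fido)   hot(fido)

Round 1: r4 [approved(fido) :- red(fido), valid(fido).]; r6 [small(fido) :- flies(fido).]; r8 [flagged(fido) :- locked(fido), stale(fido).]; r13 [blue(fido) :- green(fido).]. Adds approved(fido), small(fido), flagged(fido), blue(fido).
Round 2: r1 [has_feathers(fido) :- approved(fido), valid(fido).]; r9 [closed(fido) :- approved(fido).]; r12 [cold(fido) :- blue(fido), flagged(fido).]. Adds has_feathers(fido), closed(fido), cold(fido).
Round 3: r5 [metal(fido) :- cold(fido), flies(fido), has_feathers(fido).]. Adds metal(fido).
Round 4: r3 [mammal(fido) :- metal(fido).]. Adds mammal(fido).
Round 5: r10 [swims(fido) :- mammal(fido).]; r11 [hot(fido) :- mammal(fido).]. Adds swims(fido), hot(fido).
Derived: swims(fido) (round 5), approved(fido) (round 1), hot(fido) (round 5). signed(fido) never appears in any round.

signed(fido)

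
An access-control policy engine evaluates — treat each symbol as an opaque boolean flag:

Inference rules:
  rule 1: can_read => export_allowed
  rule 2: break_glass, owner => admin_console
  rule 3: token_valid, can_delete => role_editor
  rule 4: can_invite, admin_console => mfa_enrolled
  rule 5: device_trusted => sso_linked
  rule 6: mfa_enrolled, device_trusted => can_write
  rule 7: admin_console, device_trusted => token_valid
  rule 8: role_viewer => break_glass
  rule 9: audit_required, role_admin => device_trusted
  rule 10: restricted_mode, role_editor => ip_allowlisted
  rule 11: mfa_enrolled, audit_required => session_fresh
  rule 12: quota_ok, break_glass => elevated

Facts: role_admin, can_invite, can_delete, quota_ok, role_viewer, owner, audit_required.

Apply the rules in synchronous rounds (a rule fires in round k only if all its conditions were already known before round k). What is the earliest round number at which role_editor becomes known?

Round 1 fires rule 8, rule 9, giving break_glass, device_trusted.
Round 2 fires rule 2, rule 5, rule 12, giving admin_console, sso_linked, elevated.
Round 3 fires rule 4, rule 7, giving mfa_enrolled, token_valid.
Round 4 fires rule 3, rule 6, rule 11, giving role_editor, can_write, session_fresh.
role_editor first appears in round 4.

4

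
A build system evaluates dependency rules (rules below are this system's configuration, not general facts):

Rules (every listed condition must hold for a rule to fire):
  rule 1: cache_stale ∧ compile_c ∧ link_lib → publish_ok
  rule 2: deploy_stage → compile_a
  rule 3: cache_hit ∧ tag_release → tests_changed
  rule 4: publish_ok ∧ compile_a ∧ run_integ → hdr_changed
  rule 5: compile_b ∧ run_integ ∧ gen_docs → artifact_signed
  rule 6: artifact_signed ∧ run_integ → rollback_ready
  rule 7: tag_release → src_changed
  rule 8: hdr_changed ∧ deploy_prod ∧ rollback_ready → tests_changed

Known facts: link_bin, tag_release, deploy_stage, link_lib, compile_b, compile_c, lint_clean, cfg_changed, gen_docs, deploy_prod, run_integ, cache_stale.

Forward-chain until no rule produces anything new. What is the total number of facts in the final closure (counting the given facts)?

Round 1 — rule 1, rule 2, rule 5, rule 7, derive publish_ok, compile_a, artifact_signed, src_changed.
Round 2 — rule 4, rule 6, derive hdr_changed, rollback_ready.
Round 3 — rule 8, derive tests_changed.
Closure: {artifact_signed, cache_stale, cfg_changed, compile_a, compile_b, compile_c, deploy_prod, deploy_stage, gen_docs, hdr_changed, link_bin, link_lib, lint_clean, publish_ok, rollback_ready, run_integ, src_changed, tag_release, tests_changed} — 19 facts.

19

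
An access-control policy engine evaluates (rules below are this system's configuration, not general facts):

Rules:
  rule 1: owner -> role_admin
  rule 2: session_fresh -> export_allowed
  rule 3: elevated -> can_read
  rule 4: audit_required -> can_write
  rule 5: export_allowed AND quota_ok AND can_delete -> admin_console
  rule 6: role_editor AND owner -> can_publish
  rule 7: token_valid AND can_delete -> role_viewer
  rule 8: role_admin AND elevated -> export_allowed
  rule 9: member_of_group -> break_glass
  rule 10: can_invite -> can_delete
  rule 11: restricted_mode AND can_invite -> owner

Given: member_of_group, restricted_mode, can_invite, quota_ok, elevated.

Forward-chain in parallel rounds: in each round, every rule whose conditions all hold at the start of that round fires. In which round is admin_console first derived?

4

[1] rule 3 [elevated -> can_read]; rule 9 [member_of_group -> break_glass]; rule 10 [can_invite -> can_delete]; rule 11 [restricted_mode AND can_invite -> owner]. ⇒ new: can_read, break_glass, can_delete, owner.
[2] rule 1 [owner -> role_admin]. ⇒ new: role_admin.
[3] rule 8 [role_admin AND elevated -> export_allowed]. ⇒ new: export_allowed.
[4] rule 5 [export_allowed AND quota_ok AND can_delete -> admin_console]. ⇒ new: admin_console.
admin_console first appears in round 4.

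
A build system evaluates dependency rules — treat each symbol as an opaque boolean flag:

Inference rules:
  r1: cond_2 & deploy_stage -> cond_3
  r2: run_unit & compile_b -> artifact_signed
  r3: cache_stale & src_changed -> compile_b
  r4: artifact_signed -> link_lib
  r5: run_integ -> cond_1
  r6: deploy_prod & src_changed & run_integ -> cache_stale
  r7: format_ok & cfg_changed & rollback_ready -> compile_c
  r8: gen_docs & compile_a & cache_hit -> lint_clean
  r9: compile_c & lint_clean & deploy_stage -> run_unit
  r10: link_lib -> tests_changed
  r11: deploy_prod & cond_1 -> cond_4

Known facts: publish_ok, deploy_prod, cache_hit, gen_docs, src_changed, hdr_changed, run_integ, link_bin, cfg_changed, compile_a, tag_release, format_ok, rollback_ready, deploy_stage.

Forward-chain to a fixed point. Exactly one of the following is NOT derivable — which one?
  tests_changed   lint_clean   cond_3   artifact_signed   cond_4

Round 1 — r5, r6, r7, r8, derive cond_1, cache_stale, compile_c, lint_clean.
Round 2 — r3, r9, r11, derive compile_b, run_unit, cond_4.
Round 3 — r2, derive artifact_signed.
Round 4 — r4, derive link_lib.
Round 5 — r10, derive tests_changed.
Derived: cond_4 (round 2), lint_clean (round 1), artifact_signed (round 3), tests_changed (round 5). cond_3 never appears in any round.

cond_3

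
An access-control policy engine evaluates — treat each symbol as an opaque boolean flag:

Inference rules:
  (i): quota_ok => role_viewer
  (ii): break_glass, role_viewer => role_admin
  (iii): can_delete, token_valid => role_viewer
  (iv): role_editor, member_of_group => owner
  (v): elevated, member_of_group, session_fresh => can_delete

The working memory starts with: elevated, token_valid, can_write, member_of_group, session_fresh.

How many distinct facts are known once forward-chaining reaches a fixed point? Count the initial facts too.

Round 1: (v) [elevated, member_of_group, session_fresh => can_delete]. Adds can_delete.
Round 2: (iii) [can_delete, token_valid => role_viewer]. Adds role_viewer.
Closure: {can_delete, can_write, elevated, member_of_group, role_viewer, session_fresh, token_valid} — 7 facts.

7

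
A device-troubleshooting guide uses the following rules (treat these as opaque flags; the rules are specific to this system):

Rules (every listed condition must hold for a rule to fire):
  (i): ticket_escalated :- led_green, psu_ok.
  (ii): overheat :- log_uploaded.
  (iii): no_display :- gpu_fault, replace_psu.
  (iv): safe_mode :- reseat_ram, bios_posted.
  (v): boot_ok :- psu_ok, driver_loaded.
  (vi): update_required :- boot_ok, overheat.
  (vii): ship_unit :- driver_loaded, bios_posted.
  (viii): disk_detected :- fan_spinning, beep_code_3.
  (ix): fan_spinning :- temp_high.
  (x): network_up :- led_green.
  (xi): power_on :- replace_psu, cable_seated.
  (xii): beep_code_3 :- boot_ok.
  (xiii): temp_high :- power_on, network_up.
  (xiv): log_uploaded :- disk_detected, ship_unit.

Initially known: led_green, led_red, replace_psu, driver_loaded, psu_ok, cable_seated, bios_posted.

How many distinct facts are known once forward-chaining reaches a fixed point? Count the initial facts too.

Round 1: (i) [ticket_escalated :- led_green, psu_ok.]; (v) [boot_ok :- psu_ok, driver_loaded.]; (vii) [ship_unit :- driver_loaded, bios_posted.]; (x) [network_up :- led_green.]; (xi) [power_on :- replace_psu, cable_seated.]. Adds ticket_escalated, boot_ok, ship_unit, network_up, power_on.
Round 2: (xii) [beep_code_3 :- boot_ok.]; (xiii) [temp_high :- power_on, network_up.]. Adds beep_code_3, temp_high.
Round 3: (ix) [fan_spinning :- temp_high.]. Adds fan_spinning.
Round 4: (viii) [disk_detected :- fan_spinning, beep_code_3.]. Adds disk_detected.
Round 5: (xiv) [log_uploaded :- disk_detected, ship_unit.]. Adds log_uploaded.
Round 6: (ii) [overheat :- log_uploaded.]. Adds overheat.
Round 7: (vi) [update_required :- boot_ok, overheat.]. Adds update_required.
Closure: {beep_code_3, bios_posted, boot_ok, cable_seated, disk_detected, driver_loaded, fan_spinning, led_green, led_red, log_uploaded, network_up, overheat, power_on, psu_ok, replace_psu, ship_unit, temp_high, ticket_escalated, update_required} — 19 facts.

19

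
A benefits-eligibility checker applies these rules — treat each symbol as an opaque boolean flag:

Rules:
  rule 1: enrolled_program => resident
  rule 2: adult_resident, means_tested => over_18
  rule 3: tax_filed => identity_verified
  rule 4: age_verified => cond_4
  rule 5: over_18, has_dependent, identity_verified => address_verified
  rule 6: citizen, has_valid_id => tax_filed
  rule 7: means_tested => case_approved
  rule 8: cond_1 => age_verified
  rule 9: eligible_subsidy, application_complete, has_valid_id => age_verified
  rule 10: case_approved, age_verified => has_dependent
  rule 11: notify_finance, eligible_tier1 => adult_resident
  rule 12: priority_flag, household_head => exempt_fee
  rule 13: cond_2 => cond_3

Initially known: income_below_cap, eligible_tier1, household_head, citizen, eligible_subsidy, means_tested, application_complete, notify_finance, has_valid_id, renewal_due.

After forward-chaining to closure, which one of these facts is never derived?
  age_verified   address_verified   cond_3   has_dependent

cond_3

Round 1 fires rule 6, rule 7, rule 9, rule 11, giving tax_filed, case_approved, age_verified, adult_resident.
Round 2 fires rule 2, rule 3, rule 4, rule 10, giving over_18, identity_verified, cond_4, has_dependent.
Round 3 fires rule 5, giving address_verified.
Derived: has_dependent (round 2), address_verified (round 3), age_verified (round 1). cond_3 never appears in any round.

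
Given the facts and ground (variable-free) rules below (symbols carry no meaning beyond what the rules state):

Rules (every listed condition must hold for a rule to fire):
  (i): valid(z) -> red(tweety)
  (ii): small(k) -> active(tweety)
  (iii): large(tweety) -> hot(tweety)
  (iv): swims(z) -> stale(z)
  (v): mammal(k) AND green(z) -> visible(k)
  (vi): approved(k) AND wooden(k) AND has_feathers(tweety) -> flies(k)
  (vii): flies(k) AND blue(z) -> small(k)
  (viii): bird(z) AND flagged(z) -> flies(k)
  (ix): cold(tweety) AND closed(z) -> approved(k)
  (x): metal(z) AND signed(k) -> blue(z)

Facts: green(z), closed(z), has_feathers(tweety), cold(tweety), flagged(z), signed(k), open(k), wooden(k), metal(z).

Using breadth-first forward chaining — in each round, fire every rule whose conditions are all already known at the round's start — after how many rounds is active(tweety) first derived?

[1] (ix) [cold(tweety) AND closed(z) -> approved(k)]; (x) [metal(z) AND signed(k) -> blue(z)]. ⇒ new: approved(k), blue(z).
[2] (vi) [approved(k) AND wooden(k) AND has_feathers(tweety) -> flies(k)]. ⇒ new: flies(k).
[3] (vii) [flies(k) AND blue(z) -> small(k)]. ⇒ new: small(k).
[4] (ii) [small(k) -> active(tweety)]. ⇒ new: active(tweety).
active(tweety) first appears in round 4.

4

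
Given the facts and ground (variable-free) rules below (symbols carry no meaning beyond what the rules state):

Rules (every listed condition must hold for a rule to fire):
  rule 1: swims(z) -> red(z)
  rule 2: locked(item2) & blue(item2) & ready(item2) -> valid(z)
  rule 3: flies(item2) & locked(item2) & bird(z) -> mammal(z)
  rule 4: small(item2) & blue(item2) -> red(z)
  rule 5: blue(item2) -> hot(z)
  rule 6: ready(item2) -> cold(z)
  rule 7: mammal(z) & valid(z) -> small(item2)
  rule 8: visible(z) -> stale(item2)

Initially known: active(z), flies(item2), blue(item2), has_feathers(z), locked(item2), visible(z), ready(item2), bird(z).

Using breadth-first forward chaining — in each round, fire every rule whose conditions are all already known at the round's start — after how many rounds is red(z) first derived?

3

[1] rule 2 [locked(item2) & blue(item2) & ready(item2) -> valid(z)]; rule 3 [flies(item2) & locked(item2) & bird(z) -> mammal(z)]; rule 5 [blue(item2) -> hot(z)]; rule 6 [ready(item2) -> cold(z)]; rule 8 [visible(z) -> stale(item2)]. ⇒ new: valid(z), mammal(z), hot(z), cold(z), stale(item2).
[2] rule 7 [mammal(z) & valid(z) -> small(item2)]. ⇒ new: small(item2).
[3] rule 4 [small(item2) & blue(item2) -> red(z)]. ⇒ new: red(z).
red(z) first appears in round 3.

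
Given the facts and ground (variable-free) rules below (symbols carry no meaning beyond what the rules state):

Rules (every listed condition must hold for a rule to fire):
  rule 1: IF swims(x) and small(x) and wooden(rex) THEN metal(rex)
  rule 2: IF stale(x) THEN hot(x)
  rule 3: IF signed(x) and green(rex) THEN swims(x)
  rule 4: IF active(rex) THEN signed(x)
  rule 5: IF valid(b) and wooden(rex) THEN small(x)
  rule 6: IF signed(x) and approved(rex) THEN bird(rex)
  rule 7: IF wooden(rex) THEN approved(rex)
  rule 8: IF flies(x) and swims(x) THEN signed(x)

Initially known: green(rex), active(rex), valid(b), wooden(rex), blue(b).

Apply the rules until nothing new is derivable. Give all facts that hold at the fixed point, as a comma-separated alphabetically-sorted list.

Round 1 — rule 4, rule 5, rule 7, derive signed(x), small(x), approved(rex).
Round 2 — rule 3, rule 6, derive swims(x), bird(rex).
Round 3 — rule 1, derive metal(rex).

active(rex), approved(rex), bird(rex), blue(b), green(rex), metal(rex), signed(x), small(x), swims(x), valid(b), wooden(rex)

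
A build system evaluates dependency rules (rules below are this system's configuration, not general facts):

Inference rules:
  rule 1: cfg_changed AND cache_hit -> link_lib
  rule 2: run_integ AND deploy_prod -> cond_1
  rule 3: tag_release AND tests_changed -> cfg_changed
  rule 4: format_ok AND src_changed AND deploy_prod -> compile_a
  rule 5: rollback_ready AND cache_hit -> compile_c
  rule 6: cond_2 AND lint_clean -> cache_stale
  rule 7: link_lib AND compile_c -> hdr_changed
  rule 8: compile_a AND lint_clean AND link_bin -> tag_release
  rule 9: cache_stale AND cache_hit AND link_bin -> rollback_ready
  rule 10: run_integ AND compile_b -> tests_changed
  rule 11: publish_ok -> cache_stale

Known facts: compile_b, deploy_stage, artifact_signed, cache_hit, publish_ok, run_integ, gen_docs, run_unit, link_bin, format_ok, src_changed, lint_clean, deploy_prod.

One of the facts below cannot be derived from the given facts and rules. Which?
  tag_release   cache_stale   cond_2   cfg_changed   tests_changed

cond_2

Round 1: rule 2 [run_integ AND deploy_prod -> cond_1]; rule 4 [format_ok AND src_changed AND deploy_prod -> compile_a]; rule 10 [run_integ AND compile_b -> tests_changed]; rule 11 [publish_ok -> cache_stale]. Adds cond_1, compile_a, tests_changed, cache_stale.
Round 2: rule 8 [compile_a AND lint_clean AND link_bin -> tag_release]; rule 9 [cache_stale AND cache_hit AND link_bin -> rollback_ready]. Adds tag_release, rollback_ready.
Round 3: rule 3 [tag_release AND tests_changed -> cfg_changed]; rule 5 [rollback_ready AND cache_hit -> compile_c]. Adds cfg_changed, compile_c.
Round 4: rule 1 [cfg_changed AND cache_hit -> link_lib]. Adds link_lib.
Round 5: rule 7 [link_lib AND compile_c -> hdr_changed]. Adds hdr_changed.
Derived: tests_changed (round 1), cache_stale (round 1), tag_release (round 2), cfg_changed (round 3). cond_2 never appears in any round.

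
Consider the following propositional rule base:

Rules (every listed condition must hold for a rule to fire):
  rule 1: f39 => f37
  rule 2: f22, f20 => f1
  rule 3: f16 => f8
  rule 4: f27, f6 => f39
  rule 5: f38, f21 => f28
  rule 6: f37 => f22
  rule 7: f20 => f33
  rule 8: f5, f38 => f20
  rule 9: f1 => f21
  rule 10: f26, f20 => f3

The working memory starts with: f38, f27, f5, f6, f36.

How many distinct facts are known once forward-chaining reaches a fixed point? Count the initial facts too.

Round 1: rule 4 [f27, f6 => f39]; rule 8 [f5, f38 => f20]. Adds f39, f20.
Round 2: rule 1 [f39 => f37]; rule 7 [f20 => f33]. Adds f37, f33.
Round 3: rule 6 [f37 => f22]. Adds f22.
Round 4: rule 2 [f22, f20 => f1]. Adds f1.
Round 5: rule 9 [f1 => f21]. Adds f21.
Round 6: rule 5 [f38, f21 => f28]. Adds f28.
Closure: {f1, f20, f21, f22, f27, f28, f33, f36, f37, f38, f39, f5, f6} — 13 facts.

13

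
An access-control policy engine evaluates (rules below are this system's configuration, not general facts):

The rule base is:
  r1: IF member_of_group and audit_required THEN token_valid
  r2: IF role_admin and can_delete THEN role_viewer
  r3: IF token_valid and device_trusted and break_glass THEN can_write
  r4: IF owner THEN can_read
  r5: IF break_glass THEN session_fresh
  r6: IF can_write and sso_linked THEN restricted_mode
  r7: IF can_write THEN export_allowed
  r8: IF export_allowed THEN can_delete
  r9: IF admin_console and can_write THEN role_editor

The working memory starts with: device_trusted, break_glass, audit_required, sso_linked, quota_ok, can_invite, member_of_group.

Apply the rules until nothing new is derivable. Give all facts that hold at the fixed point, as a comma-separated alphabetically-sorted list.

[1] r1 [IF member_of_group and audit_required THEN token_valid]; r5 [IF break_glass THEN session_fresh]. ⇒ new: token_valid, session_fresh.
[2] r3 [IF token_valid and device_trusted and break_glass THEN can_write]. ⇒ new: can_write.
[3] r6 [IF can_write and sso_linked THEN restricted_mode]; r7 [IF can_write THEN export_allowed]. ⇒ new: restricted_mode, export_allowed.
[4] r8 [IF export_allowed THEN can_delete]. ⇒ new: can_delete.

audit_required, break_glass, can_delete, can_invite, can_write, device_trusted, export_allowed, member_of_group, quota_ok, restricted_mode, session_fresh, sso_linked, token_valid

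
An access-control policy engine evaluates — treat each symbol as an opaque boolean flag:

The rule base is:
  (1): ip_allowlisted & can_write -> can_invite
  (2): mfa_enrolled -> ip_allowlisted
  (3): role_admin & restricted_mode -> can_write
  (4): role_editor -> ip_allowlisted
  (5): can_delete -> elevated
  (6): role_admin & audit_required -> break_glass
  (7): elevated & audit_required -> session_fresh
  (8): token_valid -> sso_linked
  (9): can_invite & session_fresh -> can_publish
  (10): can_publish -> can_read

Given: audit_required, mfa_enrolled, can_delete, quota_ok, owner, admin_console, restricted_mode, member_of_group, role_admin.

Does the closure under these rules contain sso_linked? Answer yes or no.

no

Round 1: (2) [mfa_enrolled -> ip_allowlisted]; (3) [role_admin & restricted_mode -> can_write]; (5) [can_delete -> elevated]; (6) [role_admin & audit_required -> break_glass]. Adds ip_allowlisted, can_write, elevated, break_glass.
Round 2: (1) [ip_allowlisted & can_write -> can_invite]; (7) [elevated & audit_required -> session_fresh]. Adds can_invite, session_fresh.
Round 3: (9) [can_invite & session_fresh -> can_publish]. Adds can_publish.
Round 4: (10) [can_publish -> can_read]. Adds can_read.
Fixed point reached. sso_linked is concluded only by (8); (8) needs token_valid (never derived).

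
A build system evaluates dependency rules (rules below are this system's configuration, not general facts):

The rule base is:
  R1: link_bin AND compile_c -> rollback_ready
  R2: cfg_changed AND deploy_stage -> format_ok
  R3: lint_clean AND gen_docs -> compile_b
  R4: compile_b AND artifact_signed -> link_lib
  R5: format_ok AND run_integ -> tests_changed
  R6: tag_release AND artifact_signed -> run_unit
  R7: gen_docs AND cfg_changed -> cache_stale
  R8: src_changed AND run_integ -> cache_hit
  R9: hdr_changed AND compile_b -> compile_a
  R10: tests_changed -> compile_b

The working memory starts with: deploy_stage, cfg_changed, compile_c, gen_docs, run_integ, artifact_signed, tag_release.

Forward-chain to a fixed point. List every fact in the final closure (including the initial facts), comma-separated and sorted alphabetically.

artifact_signed, cache_stale, cfg_changed, compile_b, compile_c, deploy_stage, format_ok, gen_docs, link_lib, run_integ, run_unit, tag_release, tests_changed

Round 1: R2 [cfg_changed AND deploy_stage -> format_ok]; R6 [tag_release AND artifact_signed -> run_unit]; R7 [gen_docs AND cfg_changed -> cache_stale]. Adds format_ok, run_unit, cache_stale.
Round 2: R5 [format_ok AND run_integ -> tests_changed]. Adds tests_changed.
Round 3: R10 [tests_changed -> compile_b]. Adds compile_b.
Round 4: R4 [compile_b AND artifact_signed -> link_lib]. Adds link_lib.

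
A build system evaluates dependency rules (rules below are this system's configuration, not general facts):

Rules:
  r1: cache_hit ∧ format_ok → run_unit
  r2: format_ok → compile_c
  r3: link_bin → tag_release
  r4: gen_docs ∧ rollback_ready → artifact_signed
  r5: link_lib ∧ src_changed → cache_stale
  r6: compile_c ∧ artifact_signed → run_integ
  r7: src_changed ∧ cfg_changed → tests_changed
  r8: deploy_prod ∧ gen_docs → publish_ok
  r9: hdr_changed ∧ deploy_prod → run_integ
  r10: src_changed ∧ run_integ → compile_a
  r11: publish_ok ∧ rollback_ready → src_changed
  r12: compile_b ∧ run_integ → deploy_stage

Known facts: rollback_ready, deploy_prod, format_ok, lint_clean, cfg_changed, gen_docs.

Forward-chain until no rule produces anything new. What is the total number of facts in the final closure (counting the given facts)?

Round 1 — r2, r4, r8, derive compile_c, artifact_signed, publish_ok.
Round 2 — r6, r11, derive run_integ, src_changed.
Round 3 — r7, r10, derive tests_changed, compile_a.
Closure: {artifact_signed, cfg_changed, compile_a, compile_c, deploy_prod, format_ok, gen_docs, lint_clean, publish_ok, rollback_ready, run_integ, src_changed, tests_changed} — 13 facts.

13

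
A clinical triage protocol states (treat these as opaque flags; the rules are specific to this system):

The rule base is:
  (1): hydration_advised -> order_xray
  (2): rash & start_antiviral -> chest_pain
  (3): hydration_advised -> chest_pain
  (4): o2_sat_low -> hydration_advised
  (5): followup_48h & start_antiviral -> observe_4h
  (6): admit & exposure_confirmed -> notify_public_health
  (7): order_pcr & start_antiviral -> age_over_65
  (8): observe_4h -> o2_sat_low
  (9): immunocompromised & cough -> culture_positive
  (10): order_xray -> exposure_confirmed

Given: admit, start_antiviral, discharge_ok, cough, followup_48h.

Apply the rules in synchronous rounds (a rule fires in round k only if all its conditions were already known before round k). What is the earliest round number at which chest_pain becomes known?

4

Round 1: (5) [followup_48h & start_antiviral -> observe_4h]. Adds observe_4h.
Round 2: (8) [observe_4h -> o2_sat_low]. Adds o2_sat_low.
Round 3: (4) [o2_sat_low -> hydration_advised]. Adds hydration_advised.
Round 4: (1) [hydration_advised -> order_xray]; (3) [hydration_advised -> chest_pain]. Adds order_xray, chest_pain.
chest_pain first appears in round 4.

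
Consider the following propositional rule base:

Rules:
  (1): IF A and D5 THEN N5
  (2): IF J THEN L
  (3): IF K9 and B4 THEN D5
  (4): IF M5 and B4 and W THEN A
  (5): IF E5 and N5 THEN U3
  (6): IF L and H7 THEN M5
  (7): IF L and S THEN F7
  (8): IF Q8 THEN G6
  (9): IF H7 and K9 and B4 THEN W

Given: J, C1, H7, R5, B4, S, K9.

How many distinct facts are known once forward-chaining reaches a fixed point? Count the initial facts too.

14

[1] (2) [IF J THEN L]; (3) [IF K9 and B4 THEN D5]; (9) [IF H7 and K9 and B4 THEN W]. ⇒ new: L, D5, W.
[2] (6) [IF L and H7 THEN M5]; (7) [IF L and S THEN F7]. ⇒ new: M5, F7.
[3] (4) [IF M5 and B4 and W THEN A]. ⇒ new: A.
[4] (1) [IF A and D5 THEN N5]. ⇒ new: N5.
Closure: {A, B4, C1, D5, F7, H7, J, K9, L, M5, N5, R5, S, W} — 14 facts.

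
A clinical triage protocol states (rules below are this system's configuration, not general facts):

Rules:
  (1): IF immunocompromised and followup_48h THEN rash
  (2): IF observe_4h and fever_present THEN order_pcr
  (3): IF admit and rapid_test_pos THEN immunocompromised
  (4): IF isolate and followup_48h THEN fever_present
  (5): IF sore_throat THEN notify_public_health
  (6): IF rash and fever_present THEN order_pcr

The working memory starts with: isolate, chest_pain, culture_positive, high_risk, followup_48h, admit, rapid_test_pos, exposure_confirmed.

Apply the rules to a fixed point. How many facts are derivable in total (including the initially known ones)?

Round 1 fires (3), (4), giving immunocompromised, fever_present.
Round 2 fires (1), giving rash.
Round 3 fires (6), giving order_pcr.
Closure: {admit, chest_pain, culture_positive, exposure_confirmed, fever_present, followup_48h, high_risk, immunocompromised, isolate, order_pcr, rapid_test_pos, rash} — 12 facts.

12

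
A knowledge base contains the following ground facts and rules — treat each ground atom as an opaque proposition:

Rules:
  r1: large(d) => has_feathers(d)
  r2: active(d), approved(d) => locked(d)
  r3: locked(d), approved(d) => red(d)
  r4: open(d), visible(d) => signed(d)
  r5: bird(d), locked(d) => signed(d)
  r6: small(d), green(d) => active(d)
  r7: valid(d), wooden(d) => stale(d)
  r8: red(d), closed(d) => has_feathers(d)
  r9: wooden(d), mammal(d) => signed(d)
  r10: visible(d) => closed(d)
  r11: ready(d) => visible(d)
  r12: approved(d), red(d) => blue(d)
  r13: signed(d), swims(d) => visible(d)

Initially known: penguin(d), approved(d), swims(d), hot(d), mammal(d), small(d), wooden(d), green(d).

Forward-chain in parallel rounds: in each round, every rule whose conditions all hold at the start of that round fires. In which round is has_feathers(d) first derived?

Round 1: r6 [small(d), green(d) => active(d)]; r9 [wooden(d), mammal(d) => signed(d)]. Adds active(d), signed(d).
Round 2: r2 [active(d), approved(d) => locked(d)]; r13 [signed(d), swims(d) => visible(d)]. Adds locked(d), visible(d).
Round 3: r3 [locked(d), approved(d) => red(d)]; r10 [visible(d) => closed(d)]. Adds red(d), closed(d).
Round 4: r8 [red(d), closed(d) => has_feathers(d)]; r12 [approved(d), red(d) => blue(d)]. Adds has_feathers(d), blue(d).
has_feathers(d) first appears in round 4.

4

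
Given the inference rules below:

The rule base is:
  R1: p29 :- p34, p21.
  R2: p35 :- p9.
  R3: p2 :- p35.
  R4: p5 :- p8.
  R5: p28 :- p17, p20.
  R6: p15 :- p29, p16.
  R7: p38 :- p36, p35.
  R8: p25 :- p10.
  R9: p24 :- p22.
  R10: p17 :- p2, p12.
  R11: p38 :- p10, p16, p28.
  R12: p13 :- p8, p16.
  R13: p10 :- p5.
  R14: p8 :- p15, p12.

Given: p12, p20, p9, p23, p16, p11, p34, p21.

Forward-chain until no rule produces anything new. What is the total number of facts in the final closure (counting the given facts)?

Round 1: R1 [p29 :- p34, p21.]; R2 [p35 :- p9.]. New: p29, p35.
Round 2: R3 [p2 :- p35.]; R6 [p15 :- p29, p16.]. New: p2, p15.
Round 3: R10 [p17 :- p2, p12.]; R14 [p8 :- p15, p12.]. New: p17, p8.
Round 4: R4 [p5 :- p8.]; R5 [p28 :- p17, p20.]; R12 [p13 :- p8, p16.]. New: p5, p28, p13.
Round 5: R13 [p10 :- p5.]. New: p10.
Round 6: R8 [p25 :- p10.]; R11 [p38 :- p10, p16, p28.]. New: p25, p38.
Closure: {p10, p11, p12, p13, p15, p16, p17, p2, p20, p21, p23, p25, p28, p29, p34, p35, p38, p5, p8, p9} — 20 facts.

20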